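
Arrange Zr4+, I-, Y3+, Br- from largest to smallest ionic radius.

I- > Br- > Y3+ > Zr4+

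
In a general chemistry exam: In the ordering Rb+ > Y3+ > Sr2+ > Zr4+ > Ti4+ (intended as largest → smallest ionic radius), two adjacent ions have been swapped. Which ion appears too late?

Check each adjacent pair. Y3+ and Sr2+ are reversed: both have 36 electrons but Z(Y)=39 > Z(Sr)=38, so Y3+ should be the smaller of the two. No other neighbouring pair contradicts the periodic trends, so Sr2+ is the ion listed too late.

Sr2+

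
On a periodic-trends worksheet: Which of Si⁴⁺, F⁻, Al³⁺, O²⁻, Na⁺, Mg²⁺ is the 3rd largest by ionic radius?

All of these have 10 electrons (isoelectronic). With the same electron cloud, the ion with the most protons pulls it in tightest. Nuclear charges: Si⁴⁺ (Z=14), Al³⁺ (Z=13), Mg²⁺ (Z=12), Na⁺ (Z=11), F⁻ (Z=9), O²⁻ (Z=8). Highest Z is smallest.
So the order is Si⁴⁺ < Al³⁺ < Mg²⁺ < Na⁺ < F⁻ < O²⁻; the 3rd-largest ion is Na⁺.

Na⁺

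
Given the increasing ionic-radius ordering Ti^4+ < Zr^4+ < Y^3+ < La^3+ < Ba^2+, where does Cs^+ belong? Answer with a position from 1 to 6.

6

First list Z and electron count for each: Ti^4+: 18 e⁻, Z=22, Zr^4+: 36 e⁻, Z=40, Y^3+: 36 e⁻, Z=39, La^3+: 54 e⁻, Z=57, Ba^2+: 54 e⁻, Z=56, Cs^+: 54 e⁻, Z=55. Ti^4+ < Zr^4+ (same group, period 4 vs 5); Zr^4+ < Y^3+ (both 36 e⁻, Z=40>39); Y^3+ < La^3+ (same group, 1 shell fewer); La^3+ < Ba^2+ (both 54 e⁻, Z=57>56); Ba^2+ < Cs^+ (both 54 e⁻, Z=56>55).
With Cs^+ included the full order is Ti^4+ < Zr^4+ < Y^3+ < La^3+ < Ba^2+ < Cs^+, so it takes position 6.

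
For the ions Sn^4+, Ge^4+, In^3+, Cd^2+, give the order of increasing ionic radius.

Ge^4+ < Sn^4+ < In^3+ < Cd^2+

First list Z and electron count for each: Ge^4+ has 28 e⁻ (Z=32), Sn^4+ has 46 e⁻ (Z=50), In^3+ has 46 e⁻ (Z=49), Cd^2+ has 46 e⁻ (Z=48). Ge^4+ < Sn^4+ (same group, 1 shell fewer); Sn^4+ < In^3+ (both 46 e⁻, Z=50>49); In^3+ < Cd^2+ (both 46 e⁻, Z=49>48).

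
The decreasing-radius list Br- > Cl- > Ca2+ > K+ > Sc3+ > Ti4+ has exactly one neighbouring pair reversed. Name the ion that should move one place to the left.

K+

Check each adjacent pair. Ca2+ and K+ are reversed: they are isoelectronic (18 e⁻) and Ca has more protons than K (20 vs 19), making Ca2+ smaller. No other neighbouring pair contradicts the periodic trends, so K+ is the ion listed too late.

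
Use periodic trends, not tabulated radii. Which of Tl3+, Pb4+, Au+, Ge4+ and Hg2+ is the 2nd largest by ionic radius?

Electron counts and nuclear charges: Ge4+: 28 e⁻, Z=32, Pb4+: 78 e⁻, Z=82, Tl3+: 78 e⁻, Z=81, Hg2+: 78 e⁻, Z=80, Au+: 78 e⁻, Z=79. Ge4+ < Pb4+ (same group, period 4 vs 6); Pb4+ < Tl3+ (both 78 e⁻, Z=82>81); Tl3+ < Hg2+ (both 78 e⁻, Z=81>80); Hg2+ < Au+ (isoelectronic, higher Z=80 is smaller).
Full ascending order: Ge4+ < Pb4+ < Tl3+ < Hg2+ < Au+. Counting from the largest, position 2 is Hg2+.

Hg2+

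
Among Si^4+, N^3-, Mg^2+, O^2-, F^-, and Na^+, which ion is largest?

Each ion has 10 electrons. The ranking follows nuclear charge in reverse — greater Z gives a smaller radius. Si^4+ (Z=14), Mg^2+ (Z=12), Na^+ (Z=11), F^- (Z=9), O^2- (Z=8), N^3- (Z=7).

N^3-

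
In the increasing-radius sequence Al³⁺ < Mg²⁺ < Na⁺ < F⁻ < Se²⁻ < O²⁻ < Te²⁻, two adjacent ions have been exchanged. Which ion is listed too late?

O²⁻

Scanning neighbour by neighbour, only Se²⁻/O²⁻ violates a trend: O²⁻ and Se²⁻ are in one column with the same charge; the lighter period-2 ion has 2 fewer shells and is smaller. That makes O²⁻ the one sitting a position late relative to where it belongs.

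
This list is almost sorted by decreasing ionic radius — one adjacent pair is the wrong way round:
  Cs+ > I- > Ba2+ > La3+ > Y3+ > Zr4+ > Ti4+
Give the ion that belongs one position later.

Cs+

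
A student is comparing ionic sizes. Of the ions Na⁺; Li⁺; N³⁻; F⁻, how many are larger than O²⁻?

1

First list Z and electron count for each: Li⁺ has 2 e⁻ (Z=3), Na⁺ has 10 e⁻ (Z=11), F⁻ has 10 e⁻ (Z=9), O²⁻ has 10 e⁻ (Z=8), N³⁻ has 10 e⁻ (Z=7). Li⁺ < Na⁺ (same group, period 2 vs 3); Na⁺ < F⁻ (isoelectronic, higher Z=11 is smaller); F⁻ < O²⁻ (both 10 e⁻, Z=9>8); O²⁻ < N³⁻ (both 10 e⁻, Z=8>7).
Ordering all of them (including O²⁻) by radius gives Li⁺ < Na⁺ < F⁻ < O²⁻ < N³⁻. Count: 1.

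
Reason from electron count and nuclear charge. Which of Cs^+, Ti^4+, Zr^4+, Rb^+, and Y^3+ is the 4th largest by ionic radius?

Zr^4+

Ti^4+ has 18 e⁻ (Z=22), Zr^4+ has 36 e⁻ (Z=40), Y^3+ has 36 e⁻ (Z=39), Rb^+ has 36 e⁻ (Z=37), Cs^+ has 54 e⁻ (Z=55). Ti^4+ < Zr^4+ (same group, 1 shell fewer); Zr^4+ < Y^3+ (both 36 e⁻, Z=40>39); Y^3+ < Rb^+ (both 36 e⁻, Z=39>37); Rb^+ < Cs^+ (same group, period 5 vs 6).
That gives Ti^4+ < Zr^4+ < Y^3+ < Rb^+ < Cs^+. From the largest end, number 4 is Zr^4+.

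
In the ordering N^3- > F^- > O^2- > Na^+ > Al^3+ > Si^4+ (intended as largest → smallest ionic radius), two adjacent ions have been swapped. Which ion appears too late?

Scanning neighbour by neighbour, only F^-/O^2- violates a trend: they are isoelectronic (10 e⁻) and F has more protons than O (9 vs 8), making F^- smaller. That makes O^2- the one sitting a position late relative to where it belongs.

O^2-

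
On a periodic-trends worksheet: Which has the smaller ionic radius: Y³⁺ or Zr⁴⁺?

All of these have 36 electrons (isoelectronic). With the same electron cloud, the ion with the most protons pulls it in tightest. Nuclear charges: Zr⁴⁺ (Z=40), Y³⁺ (Z=39). Highest Z is smallest.

Zr⁴⁺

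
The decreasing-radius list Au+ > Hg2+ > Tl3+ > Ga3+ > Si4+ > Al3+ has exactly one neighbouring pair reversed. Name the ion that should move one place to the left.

Al3+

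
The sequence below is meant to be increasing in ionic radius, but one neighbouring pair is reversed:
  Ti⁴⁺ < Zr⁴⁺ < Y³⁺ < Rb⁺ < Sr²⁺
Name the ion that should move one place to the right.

Rb⁺

Scanning neighbour by neighbour, only Rb⁺/Sr²⁺ violates a trend: they are isoelectronic (36 e⁻) and Sr has more protons than Rb (38 vs 37), making Sr²⁺ smaller. That makes Rb⁺ the one sitting a position early relative to where it belongs.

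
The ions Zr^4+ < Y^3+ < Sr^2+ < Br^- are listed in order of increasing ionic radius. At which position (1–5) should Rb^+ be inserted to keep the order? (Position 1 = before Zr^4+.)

4

All of these have 36 electrons (isoelectronic). With the same electron cloud, the ion with the most protons pulls it in tightest. Nuclear charges: Zr^4+ (Z=40), Y^3+ (Z=39), Sr^2+ (Z=38), Rb^+ (Z=37), Br^- (Z=35). Highest Z is smallest.
The complete sequence is Zr^4+ < Y^3+ < Sr^2+ < Rb^+ < Br^-. Rb^+ sits at position 4.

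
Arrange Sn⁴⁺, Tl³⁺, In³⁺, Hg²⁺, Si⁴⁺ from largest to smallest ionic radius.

Hg²⁺ > Tl³⁺ > In³⁺ > Sn⁴⁺ > Si⁴⁺

Si⁴⁺ has 10 e⁻ (Z=14), Sn⁴⁺ has 46 e⁻ (Z=50), In³⁺ has 46 e⁻ (Z=49), Tl³⁺ has 78 e⁻ (Z=81), Hg²⁺ has 78 e⁻ (Z=80). Si⁴⁺ < Sn⁴⁺ (same group, 2 shells fewer); Sn⁴⁺ < In³⁺ (both 46 e⁻, Z=50>49); In³⁺ < Tl³⁺ (same group, period 5 vs 6); Tl³⁺ < Hg²⁺ (isoelectronic, higher Z=81 is smaller).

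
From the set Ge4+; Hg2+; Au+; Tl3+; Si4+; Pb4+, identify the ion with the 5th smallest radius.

Hg2+

Si4+ has 10 e⁻ (Z=14), Ge4+ has 28 e⁻ (Z=32), Pb4+ has 78 e⁻ (Z=82), Tl3+ has 78 e⁻ (Z=81), Hg2+ has 78 e⁻ (Z=80), Au+ has 78 e⁻ (Z=79). Si4+ < Ge4+ (same group, period 3 vs 4); Ge4+ < Pb4+ (same group, period 4 vs 6); Pb4+ < Tl3+ (isoelectronic, higher Z=82 is smaller); Tl3+ < Hg2+ (both 78 e⁻, Z=81>80); Hg2+ < Au+ (both 78 e⁻, Z=80>79).
That gives Si4+ < Ge4+ < Pb4+ < Tl3+ < Hg2+ < Au+. From the smallest end, number 5 is Hg2+.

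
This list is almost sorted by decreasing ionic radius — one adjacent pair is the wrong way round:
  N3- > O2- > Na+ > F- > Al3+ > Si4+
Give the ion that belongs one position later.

Na+

Check each adjacent pair. Na+ and F- are reversed: they are isoelectronic (10 e⁻) and Na has more protons than F (11 vs 9), making Na+ smaller. No other neighbouring pair contradicts the periodic trends, so Na+ is the ion listed too early.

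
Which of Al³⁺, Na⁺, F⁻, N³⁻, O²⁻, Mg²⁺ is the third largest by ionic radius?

F⁻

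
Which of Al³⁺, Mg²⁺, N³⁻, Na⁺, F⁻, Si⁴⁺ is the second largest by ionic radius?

Each ion has 10 electrons. The ranking follows nuclear charge in reverse — greater Z gives a smaller radius. Si⁴⁺ (Z=14), Al³⁺ (Z=13), Mg²⁺ (Z=12), Na⁺ (Z=11), F⁻ (Z=9), N³⁻ (Z=7).
Full ascending order: Si⁴⁺ < Al³⁺ < Mg²⁺ < Na⁺ < F⁻ < N³⁻. Counting from the largest, position 2 is F⁻.

F⁻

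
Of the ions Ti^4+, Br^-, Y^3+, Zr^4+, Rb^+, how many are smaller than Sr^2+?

Tabulating Z and e⁻: Ti^4+ has 18 e⁻ (Z=22), Zr^4+ has 36 e⁻ (Z=40), Y^3+ has 36 e⁻ (Z=39), Sr^2+ has 36 e⁻ (Z=38), Rb^+ has 36 e⁻ (Z=37), Br^- has 36 e⁻ (Z=35). Ti^4+ < Zr^4+ (same group, period 4 vs 5); Zr^4+ < Y^3+ (both 36 e⁻, Z=40>39); Y^3+ < Sr^2+ (both 36 e⁻, Z=39>38); Sr^2+ < Rb^+ (both 36 e⁻, Z=38>37); Rb^+ < Br^- (isoelectronic, higher Z=37 is smaller).
Placing each against Sr^2+: smaller — Ti^4+, Zr^4+, Y^3+; larger — Rb^+, Br^-. So 3 are smaller.

3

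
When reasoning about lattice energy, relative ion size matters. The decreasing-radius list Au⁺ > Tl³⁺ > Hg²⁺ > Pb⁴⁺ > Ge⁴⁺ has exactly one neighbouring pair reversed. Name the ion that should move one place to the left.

Scanning neighbour by neighbour, only Tl³⁺/Hg²⁺ violates a trend: Tl³⁺ and Hg²⁺ share 78 electrons; the higher nuclear charge on Tl (Z=81) contracts it more, so Tl³⁺ < Hg²⁺. That makes Hg²⁺ the one sitting a position late relative to where it belongs.

Hg²⁺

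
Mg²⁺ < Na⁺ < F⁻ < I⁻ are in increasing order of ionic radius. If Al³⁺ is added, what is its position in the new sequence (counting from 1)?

Work out protons and electrons: Al³⁺: 10 e⁻, Z=13, Mg²⁺: 10 e⁻, Z=12, Na⁺: 10 e⁻, Z=11, F⁻: 10 e⁻, Z=9, I⁻: 54 e⁻, Z=53. Al³⁺ < Mg²⁺ (isoelectronic, higher Z=13 is smaller); Mg²⁺ < Na⁺ (both 10 e⁻, Z=12>11); Na⁺ < F⁻ (isoelectronic, higher Z=11 is smaller); F⁻ < I⁻ (same group, 3 shells fewer).
Putting Al³⁺ in gives Al³⁺ < Mg²⁺ < Na⁺ < F⁻ < I⁻; it lands at slot 1.

1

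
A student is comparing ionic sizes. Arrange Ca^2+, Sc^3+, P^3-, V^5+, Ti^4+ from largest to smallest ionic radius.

P^3- > Ca^2+ > Sc^3+ > Ti^4+ > V^5+

Isoelectronic series (18 e⁻ each). Size is set by nuclear charge: more protons means a smaller ion. V^5+ (Z=23), Ti^4+ (Z=22), Sc^3+ (Z=21), Ca^2+ (Z=20), P^3- (Z=15).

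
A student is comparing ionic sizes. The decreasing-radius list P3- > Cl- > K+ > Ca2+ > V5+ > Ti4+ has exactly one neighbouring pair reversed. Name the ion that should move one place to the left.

Ti4+

Scanning neighbour by neighbour, only V5+/Ti4+ violates a trend: they are isoelectronic (18 e⁻) and V has more protons than Ti (23 vs 22), making V5+ smaller. That makes Ti4+ the one sitting a position late relative to where it belongs.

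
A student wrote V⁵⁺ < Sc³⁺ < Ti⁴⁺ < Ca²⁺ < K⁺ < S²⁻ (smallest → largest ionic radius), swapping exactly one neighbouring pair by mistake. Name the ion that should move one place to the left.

Scanning neighbour by neighbour, only Sc³⁺/Ti⁴⁺ violates a trend: Ti⁴⁺ and Sc³⁺ share 18 electrons; the higher nuclear charge on Ti (Z=22) contracts it more, so Ti⁴⁺ < Sc³⁺. That makes Ti⁴⁺ the one sitting a position late relative to where it belongs.

Ti⁴⁺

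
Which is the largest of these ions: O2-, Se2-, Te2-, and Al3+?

Electron counts and nuclear charges: Al3+: 10 e⁻, Z=13, O2-: 10 e⁻, Z=8, Se2-: 36 e⁻, Z=34, Te2-: 54 e⁻, Z=52. Al3+ < O2- (both 10 e⁻, Z=13>8); O2- < Se2- (same group, period 2 vs 4); Se2- < Te2- (same group, 1 shell fewer).

Te2-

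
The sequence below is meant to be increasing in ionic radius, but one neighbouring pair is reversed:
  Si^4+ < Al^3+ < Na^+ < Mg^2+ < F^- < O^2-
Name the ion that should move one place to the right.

The pair Na^+, Mg^2+ is the wrong way round — both have 10 electrons but Z(Mg)=12 > Z(Na)=11, so Mg^2+ should be the smaller of the two. All other adjacent pairs agree with periodic trends, so Na^+ is the misplaced ion.

Na^+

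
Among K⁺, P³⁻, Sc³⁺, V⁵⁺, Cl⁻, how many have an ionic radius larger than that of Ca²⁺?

3

Isoelectronic series (18 e⁻ each). Size is set by nuclear charge: more protons means a smaller ion. V⁵⁺ (Z=23), Sc³⁺ (Z=21), Ca²⁺ (Z=20), K⁺ (Z=19), Cl⁻ (Z=17), P³⁻ (Z=15).
Ordering all of them (including Ca²⁺) by radius gives V⁵⁺ < Sc³⁺ < Ca²⁺ < K⁺ < Cl⁻ < P³⁻. So 3 are larger.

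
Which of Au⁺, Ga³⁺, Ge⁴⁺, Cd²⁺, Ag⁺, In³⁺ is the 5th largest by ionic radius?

Ga³⁺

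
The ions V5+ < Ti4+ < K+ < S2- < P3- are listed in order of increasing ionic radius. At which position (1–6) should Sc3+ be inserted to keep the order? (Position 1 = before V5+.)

3

Isoelectronic series (18 e⁻ each). Size is set by nuclear charge: more protons means a smaller ion. V5+ (Z=23), Ti4+ (Z=22), Sc3+ (Z=21), K+ (Z=19), S2- (Z=16), P3- (Z=15).
Putting Sc3+ in gives V5+ < Ti4+ < Sc3+ < K+ < S2- < P3-; it lands at slot 3.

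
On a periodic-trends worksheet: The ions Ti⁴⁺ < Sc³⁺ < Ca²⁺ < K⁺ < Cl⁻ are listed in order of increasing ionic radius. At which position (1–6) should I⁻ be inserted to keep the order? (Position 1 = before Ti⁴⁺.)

Electron counts and nuclear charges: Ti⁴⁺ (Z=22, 18 e⁻), Sc³⁺ (Z=21, 18 e⁻), Ca²⁺ (Z=20, 18 e⁻), K⁺ (Z=19, 18 e⁻), Cl⁻ (Z=17, 18 e⁻), I⁻ (Z=53, 54 e⁻). Ti⁴⁺ < Sc³⁺ (both 18 e⁻, Z=22>21); Sc³⁺ < Ca²⁺ (both 18 e⁻, Z=21>20); Ca²⁺ < K⁺ (both 18 e⁻, Z=20>19); K⁺ < Cl⁻ (isoelectronic, higher Z=19 is smaller); Cl⁻ < I⁻ (same group, period 3 vs 5).
Putting I⁻ in gives Ti⁴⁺ < Sc³⁺ < Ca²⁺ < K⁺ < Cl⁻ < I⁻; it lands at slot 6.

6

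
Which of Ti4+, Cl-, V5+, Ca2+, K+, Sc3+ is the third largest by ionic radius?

Ca2+

Each ion has 18 electrons. The ranking follows nuclear charge in reverse — greater Z gives a smaller radius. V5+ (Z=23), Ti4+ (Z=22), Sc3+ (Z=21), Ca2+ (Z=20), K+ (Z=19), Cl- (Z=17).
Full ascending order: V5+ < Ti4+ < Sc3+ < Ca2+ < K+ < Cl-. Counting from the largest, position 3 is Ca2+.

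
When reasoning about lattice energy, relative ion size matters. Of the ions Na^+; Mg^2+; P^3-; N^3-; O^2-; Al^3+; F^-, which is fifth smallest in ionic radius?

Work out protons and electrons: Al^3+ has 10 e⁻ (Z=13), Mg^2+ has 10 e⁻ (Z=12), Na^+ has 10 e⁻ (Z=11), F^- has 10 e⁻ (Z=9), O^2- has 10 e⁻ (Z=8), N^3- has 10 e⁻ (Z=7), P^3- has 18 e⁻ (Z=15). Al^3+ < Mg^2+ (isoelectronic, higher Z=13 is smaller); Mg^2+ < Na^+ (isoelectronic, higher Z=12 is smaller); Na^+ < F^- (both 10 e⁻, Z=11>9); F^- < O^2- (isoelectronic, higher Z=9 is smaller); O^2- < N^3- (both 10 e⁻, Z=8>7); N^3- < P^3- (same group, period 2 vs 3).
That gives Al^3+ < Mg^2+ < Na^+ < F^- < O^2- < N^3- < P^3-. From the smallest end, number 5 is O^2-.

O^2-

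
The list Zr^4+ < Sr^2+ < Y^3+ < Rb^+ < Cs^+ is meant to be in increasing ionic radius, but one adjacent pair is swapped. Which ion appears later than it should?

The pair Sr^2+, Y^3+ is the wrong way round — they are isoelectronic (36 e⁻) and Y has more protons than Sr (39 vs 38), making Y^3+ smaller. All other adjacent pairs agree with periodic trends, so Y^3+ is the misplaced ion.

Y^3+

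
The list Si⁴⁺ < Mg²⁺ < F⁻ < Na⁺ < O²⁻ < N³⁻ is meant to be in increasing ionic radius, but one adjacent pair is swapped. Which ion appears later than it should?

Check each adjacent pair. F⁻ and Na⁺ are reversed: they are isoelectronic (10 e⁻) and Na has more protons than F (11 vs 9), making Na⁺ smaller. No other neighbouring pair contradicts the periodic trends, so Na⁺ is the ion listed too late.

Na⁺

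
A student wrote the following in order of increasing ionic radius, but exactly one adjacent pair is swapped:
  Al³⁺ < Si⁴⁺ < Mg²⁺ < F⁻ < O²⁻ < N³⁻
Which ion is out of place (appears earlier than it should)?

Al³⁺

Check each adjacent pair. Al³⁺ and Si⁴⁺ are reversed: they are isoelectronic (10 e⁻) and Si has more protons than Al (14 vs 13), making Si⁴⁺ smaller. No other neighbouring pair contradicts the periodic trends, so Al³⁺ is the ion listed too early.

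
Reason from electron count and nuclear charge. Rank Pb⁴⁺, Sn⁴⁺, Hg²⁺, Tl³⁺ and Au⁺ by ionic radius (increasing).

Electron counts and nuclear charges: Sn⁴⁺: 46 e⁻, Z=50, Pb⁴⁺: 78 e⁻, Z=82, Tl³⁺: 78 e⁻, Z=81, Hg²⁺: 78 e⁻, Z=80, Au⁺: 78 e⁻, Z=79. Sn⁴⁺ < Pb⁴⁺ (same group, 1 shell fewer); Pb⁴⁺ < Tl³⁺ (isoelectronic, higher Z=82 is smaller); Tl³⁺ < Hg²⁺ (isoelectronic, higher Z=81 is smaller); Hg²⁺ < Au⁺ (isoelectronic, higher Z=80 is smaller).

Sn⁴⁺ < Pb⁴⁺ < Tl³⁺ < Hg²⁺ < Au⁺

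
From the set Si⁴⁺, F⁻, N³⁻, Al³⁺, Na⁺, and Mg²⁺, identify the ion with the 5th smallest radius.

F⁻

Isoelectronic series (10 e⁻ each). Size is set by nuclear charge: more protons means a smaller ion. Si⁴⁺ (Z=14), Al³⁺ (Z=13), Mg²⁺ (Z=12), Na⁺ (Z=11), F⁻ (Z=9), N³⁻ (Z=7).
Full ascending order: Si⁴⁺ < Al³⁺ < Mg²⁺ < Na⁺ < F⁻ < N³⁻. Counting from the smallest, position 5 is F⁻.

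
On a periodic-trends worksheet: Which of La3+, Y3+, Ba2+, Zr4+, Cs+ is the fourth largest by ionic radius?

Y3+

Electron counts and nuclear charges: Zr4+ (Z=40, 36 e⁻), Y3+ (Z=39, 36 e⁻), La3+ (Z=57, 54 e⁻), Ba2+ (Z=56, 54 e⁻), Cs+ (Z=55, 54 e⁻). Zr4+ < Y3+ (both 36 e⁻, Z=40>39); Y3+ < La3+ (same group, 1 shell fewer); La3+ < Ba2+ (isoelectronic, higher Z=57 is smaller); Ba2+ < Cs+ (isoelectronic, higher Z=56 is smaller).
Full ascending order: Zr4+ < Y3+ < La3+ < Ba2+ < Cs+. Counting from the largest, position 4 is Y3+.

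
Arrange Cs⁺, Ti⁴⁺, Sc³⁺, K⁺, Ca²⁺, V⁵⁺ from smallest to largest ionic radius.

V⁵⁺ (Z=23, 18 e⁻), Ti⁴⁺ (Z=22, 18 e⁻), Sc³⁺ (Z=21, 18 e⁻), Ca²⁺ (Z=20, 18 e⁻), K⁺ (Z=19, 18 e⁻), Cs⁺ (Z=55, 54 e⁻). V⁵⁺ < Ti⁴⁺ (both 18 e⁻, Z=23>22); Ti⁴⁺ < Sc³⁺ (both 18 e⁻, Z=22>21); Sc³⁺ < Ca²⁺ (both 18 e⁻, Z=21>20); Ca²⁺ < K⁺ (both 18 e⁻, Z=20>19); K⁺ < Cs⁺ (same group, period 4 vs 6).

V⁵⁺ < Ti⁴⁺ < Sc³⁺ < Ca²⁺ < K⁺ < Cs⁺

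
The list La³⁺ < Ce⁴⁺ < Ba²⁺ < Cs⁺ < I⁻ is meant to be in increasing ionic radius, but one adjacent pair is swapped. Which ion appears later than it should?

Ce⁴⁺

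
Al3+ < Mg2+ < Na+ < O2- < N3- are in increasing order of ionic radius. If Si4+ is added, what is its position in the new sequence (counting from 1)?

1

All of these have 10 electrons (isoelectronic). With the same electron cloud, the ion with the most protons pulls it in tightest. Nuclear charges: Si4+ (Z=14), Al3+ (Z=13), Mg2+ (Z=12), Na+ (Z=11), O2- (Z=8), N3- (Z=7). Highest Z is smallest.
With Si4+ included the full order is Si4+ < Al3+ < Mg2+ < Na+ < O2- < N3-, so it takes position 1.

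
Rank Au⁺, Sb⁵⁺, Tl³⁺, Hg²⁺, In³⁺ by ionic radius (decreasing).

Au⁺ > Hg²⁺ > Tl³⁺ > In³⁺ > Sb⁵⁺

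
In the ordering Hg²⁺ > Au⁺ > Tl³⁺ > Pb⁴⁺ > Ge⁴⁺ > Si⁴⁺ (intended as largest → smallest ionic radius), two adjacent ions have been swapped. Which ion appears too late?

Scanning neighbour by neighbour, only Hg²⁺/Au⁺ violates a trend: they are isoelectronic (78 e⁻) and Hg has more protons than Au (80 vs 79), making Hg²⁺ smaller. That makes Au⁺ the one sitting a position late relative to where it belongs.

Au⁺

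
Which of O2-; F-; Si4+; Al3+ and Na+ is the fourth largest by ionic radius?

Isoelectronic series (10 e⁻ each). Size is set by nuclear charge: more protons means a smaller ion. Si4+ (Z=14), Al3+ (Z=13), Na+ (Z=11), F- (Z=9), O2- (Z=8).
So the order is Si4+ < Al3+ < Na+ < F- < O2-; the 4th-largest ion is Al3+.

Al3+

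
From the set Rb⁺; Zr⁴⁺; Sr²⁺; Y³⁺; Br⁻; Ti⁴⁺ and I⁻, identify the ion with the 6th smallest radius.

Br⁻

Electron counts and nuclear charges: Ti⁴⁺: 18 e⁻, Z=22, Zr⁴⁺: 36 e⁻, Z=40, Y³⁺: 36 e⁻, Z=39, Sr²⁺: 36 e⁻, Z=38, Rb⁺: 36 e⁻, Z=37, Br⁻: 36 e⁻, Z=35, I⁻: 54 e⁻, Z=53. Ti⁴⁺ < Zr⁴⁺ (same group, 1 shell fewer); Zr⁴⁺ < Y³⁺ (both 36 e⁻, Z=40>39); Y³⁺ < Sr²⁺ (both 36 e⁻, Z=39>38); Sr²⁺ < Rb⁺ (both 36 e⁻, Z=38>37); Rb⁺ < Br⁻ (both 36 e⁻, Z=37>35); Br⁻ < I⁻ (same group, 1 shell fewer).
Full ascending order: Ti⁴⁺ < Zr⁴⁺ < Y³⁺ < Sr²⁺ < Rb⁺ < Br⁻ < I⁻. Counting from the smallest, position 6 is Br⁻.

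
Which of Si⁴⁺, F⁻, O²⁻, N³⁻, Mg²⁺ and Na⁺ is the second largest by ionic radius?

O²⁻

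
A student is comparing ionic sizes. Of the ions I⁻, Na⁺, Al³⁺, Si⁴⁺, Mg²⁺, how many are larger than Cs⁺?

1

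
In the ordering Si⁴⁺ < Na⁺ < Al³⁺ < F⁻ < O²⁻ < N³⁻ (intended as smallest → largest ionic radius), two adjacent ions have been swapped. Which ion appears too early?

Na⁺

Compare adjacent ions: they are isoelectronic (10 e⁻) and Al has more protons than Na (13 vs 11), making Al³⁺ smaller — yet in this increasing list Na⁺ sits before Al³⁺. Nothing else is reversed, so Na⁺ should move one place to the right.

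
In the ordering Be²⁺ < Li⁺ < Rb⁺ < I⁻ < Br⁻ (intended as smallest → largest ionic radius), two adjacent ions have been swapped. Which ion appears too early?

Compare adjacent ions: Br⁻ and I⁻ are in one column with the same charge; the lighter period-4 ion has one fewer shell and is smaller — yet in this increasing list I⁻ sits before Br⁻. Nothing else is reversed, so I⁻ should move one place to the right.

I⁻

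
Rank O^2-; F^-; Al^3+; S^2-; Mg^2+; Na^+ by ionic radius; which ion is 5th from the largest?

Mg^2+

Al^3+ (Z=13, 10 e⁻), Mg^2+ (Z=12, 10 e⁻), Na^+ (Z=11, 10 e⁻), F^- (Z=9, 10 e⁻), O^2- (Z=8, 10 e⁻), S^2- (Z=16, 18 e⁻). Al^3+ < Mg^2+ (both 10 e⁻, Z=13>12); Mg^2+ < Na^+ (isoelectronic, higher Z=12 is smaller); Na^+ < F^- (isoelectronic, higher Z=11 is smaller); F^- < O^2- (both 10 e⁻, Z=9>8); O^2- < S^2- (same group, 1 shell fewer).
Full ascending order: Al^3+ < Mg^2+ < Na^+ < F^- < O^2- < S^2-. Counting from the largest, position 5 is Mg^2+.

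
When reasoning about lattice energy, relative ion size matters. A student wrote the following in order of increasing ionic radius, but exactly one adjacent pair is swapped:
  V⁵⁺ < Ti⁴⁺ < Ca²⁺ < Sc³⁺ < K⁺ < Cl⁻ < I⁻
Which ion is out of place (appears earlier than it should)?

Compare adjacent ions: Sc³⁺ and Ca²⁺ share 18 electrons; the higher nuclear charge on Sc (Z=21) contracts it more, so Sc³⁺ < Ca²⁺ — yet in this increasing list Ca²⁺ sits before Sc³⁺. Nothing else is reversed, so Ca²⁺ should move one place to the right.

Ca²⁺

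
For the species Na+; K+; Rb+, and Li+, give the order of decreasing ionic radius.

These ions sit in one column with identical charge. Each step down the periodic table adds a principal shell, increasing the radius.

Rb+ > K+ > Na+ > Li+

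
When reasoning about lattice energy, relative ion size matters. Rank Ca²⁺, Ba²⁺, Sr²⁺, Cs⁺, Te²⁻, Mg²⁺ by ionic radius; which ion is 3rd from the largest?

Ba²⁺

Tabulating Z and e⁻: Mg²⁺ has 10 e⁻ (Z=12), Ca²⁺ has 18 e⁻ (Z=20), Sr²⁺ has 36 e⁻ (Z=38), Ba²⁺ has 54 e⁻ (Z=56), Cs⁺ has 54 e⁻ (Z=55), Te²⁻ has 54 e⁻ (Z=52). Mg²⁺ < Ca²⁺ (same group, period 3 vs 4); Ca²⁺ < Sr²⁺ (same group, 1 shell fewer); Sr²⁺ < Ba²⁺ (same group, 1 shell fewer); Ba²⁺ < Cs⁺ (both 54 e⁻, Z=56>55); Cs⁺ < Te²⁻ (both 54 e⁻, Z=55>52).
Full ascending order: Mg²⁺ < Ca²⁺ < Sr²⁺ < Ba²⁺ < Cs⁺ < Te²⁻. Counting from the largest, position 3 is Ba²⁺.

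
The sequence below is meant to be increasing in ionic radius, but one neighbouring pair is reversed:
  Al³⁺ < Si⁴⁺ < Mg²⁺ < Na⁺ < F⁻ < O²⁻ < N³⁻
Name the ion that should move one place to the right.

The pair Al³⁺, Si⁴⁺ is the wrong way round — Si⁴⁺ and Al³⁺ share 10 electrons; the higher nuclear charge on Si (Z=14) contracts it more, so Si⁴⁺ < Al³⁺. All other adjacent pairs agree with periodic trends, so Al³⁺ is the misplaced ion.

Al³⁺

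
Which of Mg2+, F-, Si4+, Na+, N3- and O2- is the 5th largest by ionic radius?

Isoelectronic series (10 e⁻ each). Size is set by nuclear charge: more protons means a smaller ion. Si4+ (Z=14), Mg2+ (Z=12), Na+ (Z=11), F- (Z=9), O2- (Z=8), N3- (Z=7).
Full ascending order: Si4+ < Mg2+ < Na+ < F- < O2- < N3-. Counting from the largest, position 5 is Mg2+.

Mg2+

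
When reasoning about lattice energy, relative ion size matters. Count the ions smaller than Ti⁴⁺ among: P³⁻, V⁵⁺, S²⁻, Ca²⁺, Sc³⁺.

All of these have 18 electrons (isoelectronic). With the same electron cloud, the ion with the most protons pulls it in tightest. Nuclear charges: V⁵⁺ (Z=23), Ti⁴⁺ (Z=22), Sc³⁺ (Z=21), Ca²⁺ (Z=20), S²⁻ (Z=16), P³⁻ (Z=15). Highest Z is smallest.
Overall: V⁵⁺ < Ti⁴⁺ < Sc³⁺ < Ca²⁺ < S²⁻ < P³⁻. Ti⁴⁺ has 1 below it and 4 above. That's 1.

1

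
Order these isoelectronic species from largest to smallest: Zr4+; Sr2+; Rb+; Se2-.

Se2- > Rb+ > Sr2+ > Zr4+

All of these have 36 electrons (isoelectronic). With the same electron cloud, the ion with the most protons pulls it in tightest. Nuclear charges: Zr4+ (Z=40), Sr2+ (Z=38), Rb+ (Z=37), Se2- (Z=34). Highest Z is smallest.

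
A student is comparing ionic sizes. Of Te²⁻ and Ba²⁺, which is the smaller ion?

Ba²⁺

All of these have 54 electrons (isoelectronic). With the same electron cloud, the ion with the most protons pulls it in tightest. Nuclear charges: Ba²⁺ (Z=56), Te²⁻ (Z=52). Highest Z is smallest.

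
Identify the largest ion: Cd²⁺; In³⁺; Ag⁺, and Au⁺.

First list Z and electron count for each: In³⁺ (Z=49, 46 e⁻), Cd²⁺ (Z=48, 46 e⁻), Ag⁺ (Z=47, 46 e⁻), Au⁺ (Z=79, 78 e⁻). In³⁺ < Cd²⁺ (isoelectronic, higher Z=49 is smaller); Cd²⁺ < Ag⁺ (both 46 e⁻, Z=48>47); Ag⁺ < Au⁺ (same group, 1 shell fewer).

Au⁺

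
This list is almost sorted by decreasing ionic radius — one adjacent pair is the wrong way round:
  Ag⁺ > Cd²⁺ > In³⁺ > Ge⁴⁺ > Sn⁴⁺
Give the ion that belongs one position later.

Check each adjacent pair. Ge⁴⁺ and Sn⁴⁺ are reversed: Ge⁴⁺ and Sn⁴⁺ are in one column with the same charge; the lighter period-4 ion has one fewer shell and is smaller. No other neighbouring pair contradicts the periodic trends, so Ge⁴⁺ is the ion listed too early.

Ge⁴⁺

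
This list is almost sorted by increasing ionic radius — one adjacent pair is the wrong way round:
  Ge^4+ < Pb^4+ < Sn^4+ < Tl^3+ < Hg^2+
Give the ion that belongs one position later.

Pb^4+

Compare adjacent ions: both in group 14 with the same charge; Sn^4+ (period 5) has the smaller radius — yet in this increasing list Pb^4+ sits before Sn^4+. Nothing else is reversed, so Pb^4+ should move one place to the right.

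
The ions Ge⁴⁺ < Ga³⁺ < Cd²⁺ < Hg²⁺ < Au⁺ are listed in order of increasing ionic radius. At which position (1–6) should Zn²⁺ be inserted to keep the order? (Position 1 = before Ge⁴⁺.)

Ge⁴⁺ (Z=32, 28 e⁻), Ga³⁺ (Z=31, 28 e⁻), Zn²⁺ (Z=30, 28 e⁻), Cd²⁺ (Z=48, 46 e⁻), Hg²⁺ (Z=80, 78 e⁻), Au⁺ (Z=79, 78 e⁻). Ge⁴⁺ < Ga³⁺ (isoelectronic, higher Z=32 is smaller); Ga³⁺ < Zn²⁺ (both 28 e⁻, Z=31>30); Zn²⁺ < Cd²⁺ (same group, 1 shell fewer); Cd²⁺ < Hg²⁺ (same group, 1 shell fewer); Hg²⁺ < Au⁺ (isoelectronic, higher Z=80 is smaller).
With Zn²⁺ included the full order is Ge⁴⁺ < Ga³⁺ < Zn²⁺ < Cd²⁺ < Hg²⁺ < Au⁺, so it takes position 3.

3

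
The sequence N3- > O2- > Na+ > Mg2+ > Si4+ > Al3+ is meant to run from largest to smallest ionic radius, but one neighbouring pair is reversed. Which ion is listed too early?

Check each adjacent pair. Si4+ and Al3+ are reversed: both have 10 electrons but Z(Si)=14 > Z(Al)=13, so Si4+ should be the smaller of the two. No other neighbouring pair contradicts the periodic trends, so Si4+ is the ion listed too early.

Si4+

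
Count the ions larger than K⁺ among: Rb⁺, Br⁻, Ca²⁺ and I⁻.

Tabulating Z and e⁻: Ca²⁺ has 18 e⁻ (Z=20), K⁺ has 18 e⁻ (Z=19), Rb⁺ has 36 e⁻ (Z=37), Br⁻ has 36 e⁻ (Z=35), I⁻ has 54 e⁻ (Z=53). Ca²⁺ < K⁺ (both 18 e⁻, Z=20>19); K⁺ < Rb⁺ (same group, period 4 vs 5); Rb⁺ < Br⁻ (isoelectronic, higher Z=37 is smaller); Br⁻ < I⁻ (same group, period 4 vs 5).
Placing each against K⁺: smaller — Ca²⁺; larger — Rb⁺, Br⁻, I⁻. That's 3.

3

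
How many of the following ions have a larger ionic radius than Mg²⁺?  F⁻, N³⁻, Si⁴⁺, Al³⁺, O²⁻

All of these have 10 electrons (isoelectronic). With the same electron cloud, the ion with the most protons pulls it in tightest. Nuclear charges: Si⁴⁺ (Z=14), Al³⁺ (Z=13), Mg²⁺ (Z=12), F⁻ (Z=9), O²⁻ (Z=8), N³⁻ (Z=7). Highest Z is smallest.
Relative to Mg²⁺, the ions that are larger are F⁻, O²⁻, N³⁻. That's 3.

3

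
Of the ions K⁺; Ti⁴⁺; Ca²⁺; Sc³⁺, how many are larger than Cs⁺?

0

Ti⁴⁺ (Z=22, 18 e⁻), Sc³⁺ (Z=21, 18 e⁻), Ca²⁺ (Z=20, 18 e⁻), K⁺ (Z=19, 18 e⁻), Cs⁺ (Z=55, 54 e⁻). Ti⁴⁺ < Sc³⁺ (isoelectronic, higher Z=22 is smaller); Sc³⁺ < Ca²⁺ (isoelectronic, higher Z=21 is smaller); Ca²⁺ < K⁺ (both 18 e⁻, Z=20>19); K⁺ < Cs⁺ (same group, period 4 vs 6).
Ordering all of them (including Cs⁺) by radius gives Ti⁴⁺ < Sc³⁺ < Ca²⁺ < K⁺ < Cs⁺. So 0 are larger.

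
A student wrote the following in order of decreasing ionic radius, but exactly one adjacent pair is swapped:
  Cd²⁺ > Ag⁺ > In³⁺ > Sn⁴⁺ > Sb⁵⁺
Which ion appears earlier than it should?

Check each adjacent pair. Cd²⁺ and Ag⁺ are reversed: they are isoelectronic (46 e⁻) and Cd has more protons than Ag (48 vs 47), making Cd²⁺ smaller. No other neighbouring pair contradicts the periodic trends, so Cd²⁺ is the ion listed too early.

Cd²⁺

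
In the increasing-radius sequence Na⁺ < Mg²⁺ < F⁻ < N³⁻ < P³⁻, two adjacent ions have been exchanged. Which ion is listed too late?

Check each adjacent pair. Na⁺ and Mg²⁺ are reversed: Mg²⁺ and Na⁺ share 10 electrons; the higher nuclear charge on Mg (Z=12) contracts it more, so Mg²⁺ < Na⁺. No other neighbouring pair contradicts the periodic trends, so Mg²⁺ is the ion listed too late.

Mg²⁺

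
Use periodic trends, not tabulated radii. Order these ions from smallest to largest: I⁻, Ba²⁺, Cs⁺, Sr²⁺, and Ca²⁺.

Tabulating Z and e⁻: Ca²⁺: 18 e⁻, Z=20, Sr²⁺: 36 e⁻, Z=38, Ba²⁺: 54 e⁻, Z=56, Cs⁺: 54 e⁻, Z=55, I⁻: 54 e⁻, Z=53. Ca²⁺ < Sr²⁺ (same group, period 4 vs 5); Sr²⁺ < Ba²⁺ (same group, period 5 vs 6); Ba²⁺ < Cs⁺ (isoelectronic, higher Z=56 is smaller); Cs⁺ < I⁻ (both 54 e⁻, Z=55>53).

Ca²⁺ < Sr²⁺ < Ba²⁺ < Cs⁺ < I⁻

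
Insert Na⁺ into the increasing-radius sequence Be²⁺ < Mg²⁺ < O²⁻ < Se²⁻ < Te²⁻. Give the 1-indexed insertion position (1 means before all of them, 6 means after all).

3

Work out protons and electrons: Be²⁺ has 2 e⁻ (Z=4), Mg²⁺ has 10 e⁻ (Z=12), Na⁺ has 10 e⁻ (Z=11), O²⁻ has 10 e⁻ (Z=8), Se²⁻ has 36 e⁻ (Z=34), Te²⁻ has 54 e⁻ (Z=52). Be²⁺ < Mg²⁺ (same group, 1 shell fewer); Mg²⁺ < Na⁺ (both 10 e⁻, Z=12>11); Na⁺ < O²⁻ (isoelectronic, higher Z=11 is smaller); O²⁻ < Se²⁻ (same group, 2 shells fewer); Se²⁻ < Te²⁻ (same group, 1 shell fewer).
The complete sequence is Be²⁺ < Mg²⁺ < Na⁺ < O²⁻ < Se²⁻ < Te²⁻. Na⁺ sits at position 3.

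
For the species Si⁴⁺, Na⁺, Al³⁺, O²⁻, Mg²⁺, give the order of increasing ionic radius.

Isoelectronic series (10 e⁻ each). Size is set by nuclear charge: more protons means a smaller ion. Si⁴⁺ (Z=14), Al³⁺ (Z=13), Mg²⁺ (Z=12), Na⁺ (Z=11), O²⁻ (Z=8).

Si⁴⁺ < Al³⁺ < Mg²⁺ < Na⁺ < O²⁻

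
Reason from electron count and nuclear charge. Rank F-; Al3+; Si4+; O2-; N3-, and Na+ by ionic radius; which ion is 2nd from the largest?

All of these have 10 electrons (isoelectronic). With the same electron cloud, the ion with the most protons pulls it in tightest. Nuclear charges: Si4+ (Z=14), Al3+ (Z=13), Na+ (Z=11), F- (Z=9), O2- (Z=8), N3- (Z=7). Highest Z is smallest.
Full ascending order: Si4+ < Al3+ < Na+ < F- < O2- < N3-. Counting from the largest, position 2 is O2-.

O2-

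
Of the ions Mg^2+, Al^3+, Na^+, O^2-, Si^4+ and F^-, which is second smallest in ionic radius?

Al^3+

These species are isoelectronic with 10 electrons. The only difference is the number of protons: Si^4+ (Z=14), Al^3+ (Z=13), Mg^2+ (Z=12), Na^+ (Z=11), F^- (Z=9), O^2- (Z=8). The strongest nuclear pull (Si^4+) gives the smallest ion.
Ordering: Si^4+ < Al^3+ < Mg^2+ < Na^+ < F^- < O^2-. The second smallest is Al^3+.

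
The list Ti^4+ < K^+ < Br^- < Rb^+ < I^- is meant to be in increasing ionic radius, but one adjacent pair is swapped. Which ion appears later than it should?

The pair Br^-, Rb^+ is the wrong way round — both have 36 electrons but Z(Rb)=37 > Z(Br)=35, so Rb^+ should be the smaller of the two. All other adjacent pairs agree with periodic trends, so Rb^+ is the misplaced ion.

Rb^+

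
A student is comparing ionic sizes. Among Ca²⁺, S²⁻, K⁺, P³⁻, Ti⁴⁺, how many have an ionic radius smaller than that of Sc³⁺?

Isoelectronic series (18 e⁻ each). Size is set by nuclear charge: more protons means a smaller ion. Ti⁴⁺ (Z=22), Sc³⁺ (Z=21), Ca²⁺ (Z=20), K⁺ (Z=19), S²⁻ (Z=16), P³⁻ (Z=15).
Placing each against Sc³⁺: smaller — Ti⁴⁺; larger — Ca²⁺, K⁺, S²⁻, P³⁻. Count: 1.

1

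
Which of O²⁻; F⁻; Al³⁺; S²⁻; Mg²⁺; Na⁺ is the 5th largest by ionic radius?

Mg²⁺

Tabulating Z and e⁻: Al³⁺: 10 e⁻, Z=13, Mg²⁺: 10 e⁻, Z=12, Na⁺: 10 e⁻, Z=11, F⁻: 10 e⁻, Z=9, O²⁻: 10 e⁻, Z=8, S²⁻: 18 e⁻, Z=16. Al³⁺ < Mg²⁺ (isoelectronic, higher Z=13 is smaller); Mg²⁺ < Na⁺ (both 10 e⁻, Z=12>11); Na⁺ < F⁻ (both 10 e⁻, Z=11>9); F⁻ < O²⁻ (both 10 e⁻, Z=9>8); O²⁻ < S²⁻ (same group, 1 shell fewer).
Full ascending order: Al³⁺ < Mg²⁺ < Na⁺ < F⁻ < O²⁻ < S²⁻. Counting from the largest, position 5 is Mg²⁺.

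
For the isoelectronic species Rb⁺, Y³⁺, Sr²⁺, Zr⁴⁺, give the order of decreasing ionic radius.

Rb⁺ > Sr²⁺ > Y³⁺ > Zr⁴⁺

All of these have 36 electrons (isoelectronic). With the same electron cloud, the ion with the most protons pulls it in tightest. Nuclear charges: Zr⁴⁺ (Z=40), Y³⁺ (Z=39), Sr²⁺ (Z=38), Rb⁺ (Z=37). Highest Z is smallest.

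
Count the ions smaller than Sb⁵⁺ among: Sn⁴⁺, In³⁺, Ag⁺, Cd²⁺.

All of these have 46 electrons (isoelectronic). With the same electron cloud, the ion with the most protons pulls it in tightest. Nuclear charges: Sb⁵⁺ (Z=51), Sn⁴⁺ (Z=50), In³⁺ (Z=49), Cd²⁺ (Z=48), Ag⁺ (Z=47). Highest Z is smallest.
Placing each against Sb⁵⁺: smaller — none; larger — Sn⁴⁺, In³⁺, Cd²⁺, Ag⁺. Count: 0.

0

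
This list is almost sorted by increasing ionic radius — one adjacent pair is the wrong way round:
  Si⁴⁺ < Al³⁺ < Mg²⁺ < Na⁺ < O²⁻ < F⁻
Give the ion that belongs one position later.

Check each adjacent pair. O²⁻ and F⁻ are reversed: they are isoelectronic (10 e⁻) and F has more protons than O (9 vs 8), making F⁻ smaller. No other neighbouring pair contradicts the periodic trends, so O²⁻ is the ion listed too early.

O²⁻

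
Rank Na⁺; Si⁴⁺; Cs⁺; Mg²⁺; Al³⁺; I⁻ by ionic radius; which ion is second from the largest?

Si⁴⁺: 10 e⁻, Z=14, Al³⁺: 10 e⁻, Z=13, Mg²⁺: 10 e⁻, Z=12, Na⁺: 10 e⁻, Z=11, Cs⁺: 54 e⁻, Z=55, I⁻: 54 e⁻, Z=53. Si⁴⁺ < Al³⁺ (both 10 e⁻, Z=14>13); Al³⁺ < Mg²⁺ (isoelectronic, higher Z=13 is smaller); Mg²⁺ < Na⁺ (isoelectronic, higher Z=12 is smaller); Na⁺ < Cs⁺ (same group, 3 shells fewer); Cs⁺ < I⁻ (isoelectronic, higher Z=55 is smaller).
Ordering: Si⁴⁺ < Al³⁺ < Mg²⁺ < Na⁺ < Cs⁺ < I⁻. The second largest is Cs⁺.

Cs⁺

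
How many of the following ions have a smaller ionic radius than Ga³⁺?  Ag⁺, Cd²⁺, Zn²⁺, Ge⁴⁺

1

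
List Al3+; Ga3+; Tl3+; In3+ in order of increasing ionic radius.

Al3+ < Ga3+ < In3+ < Tl3+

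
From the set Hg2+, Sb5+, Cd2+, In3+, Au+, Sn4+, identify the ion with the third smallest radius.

First list Z and electron count for each: Sb5+ has 46 e⁻ (Z=51), Sn4+ has 46 e⁻ (Z=50), In3+ has 46 e⁻ (Z=49), Cd2+ has 46 e⁻ (Z=48), Hg2+ has 78 e⁻ (Z=80), Au+ has 78 e⁻ (Z=79). Sb5+ < Sn4+ (both 46 e⁻, Z=51>50); Sn4+ < In3+ (both 46 e⁻, Z=50>49); In3+ < Cd2+ (both 46 e⁻, Z=49>48); Cd2+ < Hg2+ (same group, 1 shell fewer); Hg2+ < Au+ (both 78 e⁻, Z=80>79).
That gives Sb5+ < Sn4+ < In3+ < Cd2+ < Hg2+ < Au+. From the smallest end, number 3 is In3+.

In3+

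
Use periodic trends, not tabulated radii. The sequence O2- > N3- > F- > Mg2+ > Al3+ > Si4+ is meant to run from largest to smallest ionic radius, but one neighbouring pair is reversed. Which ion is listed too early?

Compare adjacent ions: both have 10 electrons but Z(O)=8 > Z(N)=7, so O2- should be the smaller of the two — yet in this decreasing list O2- sits before N3-. Nothing else is reversed, so O2- should move one place to the right.

O2-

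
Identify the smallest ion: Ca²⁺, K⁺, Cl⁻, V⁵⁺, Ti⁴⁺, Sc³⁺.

V⁵⁺

Each ion has 18 electrons. The ranking follows nuclear charge in reverse — greater Z gives a smaller radius. V⁵⁺ (Z=23), Ti⁴⁺ (Z=22), Sc³⁺ (Z=21), Ca²⁺ (Z=20), K⁺ (Z=19), Cl⁻ (Z=17).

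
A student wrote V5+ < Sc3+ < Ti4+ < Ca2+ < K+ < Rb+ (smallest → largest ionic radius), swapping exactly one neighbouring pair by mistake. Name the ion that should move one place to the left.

Check each adjacent pair. Sc3+ and Ti4+ are reversed: Ti4+ and Sc3+ share 18 electrons; the higher nuclear charge on Ti (Z=22) contracts it more, so Ti4+ < Sc3+. No other neighbouring pair contradicts the periodic trends, so Ti4+ is the ion listed too late.

Ti4+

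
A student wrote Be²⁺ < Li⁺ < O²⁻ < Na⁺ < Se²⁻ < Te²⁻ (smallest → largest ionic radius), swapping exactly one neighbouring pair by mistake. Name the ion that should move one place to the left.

Check each adjacent pair. O²⁻ and Na⁺ are reversed: Na⁺ and O²⁻ share 10 electrons; the higher nuclear charge on Na (Z=11) contracts it more, so Na⁺ < O²⁻. No other neighbouring pair contradicts the periodic trends, so Na⁺ is the ion listed too late.

Na⁺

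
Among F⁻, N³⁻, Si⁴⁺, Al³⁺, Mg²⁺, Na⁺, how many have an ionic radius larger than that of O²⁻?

All of these have 10 electrons (isoelectronic). With the same electron cloud, the ion with the most protons pulls it in tightest. Nuclear charges: Si⁴⁺ (Z=14), Al³⁺ (Z=13), Mg²⁺ (Z=12), Na⁺ (Z=11), F⁻ (Z=9), O²⁻ (Z=8), N³⁻ (Z=7). Highest Z is smallest.
Relative to O²⁻, the ions that are larger are N³⁻. So 1 is larger.

1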